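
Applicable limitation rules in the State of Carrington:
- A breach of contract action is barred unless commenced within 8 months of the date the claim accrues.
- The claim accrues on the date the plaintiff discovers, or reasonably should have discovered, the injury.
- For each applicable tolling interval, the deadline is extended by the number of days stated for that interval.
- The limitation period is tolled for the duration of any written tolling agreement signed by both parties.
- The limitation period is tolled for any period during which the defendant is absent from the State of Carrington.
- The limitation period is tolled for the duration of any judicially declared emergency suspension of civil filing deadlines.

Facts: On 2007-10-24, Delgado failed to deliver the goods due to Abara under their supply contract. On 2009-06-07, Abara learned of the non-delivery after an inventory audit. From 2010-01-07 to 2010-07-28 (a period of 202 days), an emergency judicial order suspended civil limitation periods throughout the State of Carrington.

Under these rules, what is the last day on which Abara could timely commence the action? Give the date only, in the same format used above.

Accrual is tied to discovery, so the period began on 2009-06-07 rather than on 2007-10-24 when the act occurred.
The untolled deadline — 8 months after 2009-06-07 — is 2010-02-07.
The emergency suspension of filing deadlines from 2010-01-07 to 2010-07-28 tolled the period for 202 days, extending the deadline to 2010-08-28.

2010-08-28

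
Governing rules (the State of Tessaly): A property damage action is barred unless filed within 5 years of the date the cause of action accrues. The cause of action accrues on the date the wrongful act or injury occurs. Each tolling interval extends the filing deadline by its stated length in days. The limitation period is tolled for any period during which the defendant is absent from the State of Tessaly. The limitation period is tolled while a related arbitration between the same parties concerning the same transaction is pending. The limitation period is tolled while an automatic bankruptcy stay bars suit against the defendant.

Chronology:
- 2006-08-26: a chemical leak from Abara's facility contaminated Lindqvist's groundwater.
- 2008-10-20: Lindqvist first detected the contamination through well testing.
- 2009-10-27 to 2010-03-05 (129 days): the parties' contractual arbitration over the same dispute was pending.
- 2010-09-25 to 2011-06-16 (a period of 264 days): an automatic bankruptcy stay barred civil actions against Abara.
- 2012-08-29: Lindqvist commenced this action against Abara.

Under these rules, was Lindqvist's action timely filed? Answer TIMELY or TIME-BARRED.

TIMELY

Accrual is governed by the date of the act, so the period began to run on 2006-08-26; the later discovery on 2008-10-20 is irrelevant under the stated rule.
Adding the 5 years base period to 2006-08-26 gives a deadline of 2011-08-26, before any tolling.
The pending related arbitration from 2009-10-27 to 2010-03-05 tolled the period for 129 days, extending the deadline to 2012-01-02.
The period was tolled for 264 days by the automatic bankruptcy stay (2010-09-25 to 2011-06-16), pushing the deadline to 2012-09-22.
Lindqvist filed on 2012-08-29, before the 2012-09-22 deadline, so the action is timely.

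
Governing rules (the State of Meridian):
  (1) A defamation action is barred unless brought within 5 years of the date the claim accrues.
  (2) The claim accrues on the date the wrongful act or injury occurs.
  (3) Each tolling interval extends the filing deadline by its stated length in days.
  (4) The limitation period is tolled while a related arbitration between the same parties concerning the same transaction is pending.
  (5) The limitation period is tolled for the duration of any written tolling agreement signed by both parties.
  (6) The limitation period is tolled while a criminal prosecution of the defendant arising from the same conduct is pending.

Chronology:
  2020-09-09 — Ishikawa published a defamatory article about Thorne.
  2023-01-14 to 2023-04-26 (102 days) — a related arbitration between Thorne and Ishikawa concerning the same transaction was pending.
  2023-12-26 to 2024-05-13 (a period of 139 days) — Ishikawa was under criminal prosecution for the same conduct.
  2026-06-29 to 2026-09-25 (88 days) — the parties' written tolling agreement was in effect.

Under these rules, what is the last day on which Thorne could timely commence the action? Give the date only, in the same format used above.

2026-05-08

The claim accrued on 2020-09-09, the date of the act.
5 years from 2020-09-09 is 2025-09-09.
The period was tolled for 102 days by the pending related arbitration (2023-01-14 to 2023-04-26), pushing the deadline to 2025-12-20.
Because the pending criminal prosecution ran from 2023-12-26 to 2024-05-13, the deadline is extended by 139 days to 2026-05-08.
The written tolling agreement from 2026-06-29 to 2026-09-25 began after the period had already run on 2026-05-08, so it has no tolling effect.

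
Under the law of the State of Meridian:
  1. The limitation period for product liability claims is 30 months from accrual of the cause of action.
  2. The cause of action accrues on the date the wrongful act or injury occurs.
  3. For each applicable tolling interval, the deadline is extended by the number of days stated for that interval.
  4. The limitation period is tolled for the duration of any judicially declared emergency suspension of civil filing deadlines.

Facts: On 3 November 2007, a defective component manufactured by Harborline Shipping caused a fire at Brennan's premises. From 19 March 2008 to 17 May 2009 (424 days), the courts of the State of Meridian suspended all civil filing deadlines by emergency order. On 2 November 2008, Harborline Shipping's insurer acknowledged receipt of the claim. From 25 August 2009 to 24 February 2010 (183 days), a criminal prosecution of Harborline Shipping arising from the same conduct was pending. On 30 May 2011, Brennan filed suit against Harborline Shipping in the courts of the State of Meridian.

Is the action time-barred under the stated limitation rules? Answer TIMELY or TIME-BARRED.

The cause of action accrued on 3 November 2007, the date of the act.
The untolled deadline — 30 months after 3 November 2007 — is 3 May 2010.
The emergency suspension of filing deadlines from 19 March 2008 to 17 May 2009 tolled the period for 424 days, extending the deadline to 1 July 2011.
Although a criminal prosecution ran from 25 August 2009 to 24 February 2010, the stated rules do not make that a tolling event, so it is disregarded.
Nothing else in the chronology tolls or restarts the period.
Brennan filed on 30 May 2011, before the 1 July 2011 deadline, so the action is timely.

TIMELY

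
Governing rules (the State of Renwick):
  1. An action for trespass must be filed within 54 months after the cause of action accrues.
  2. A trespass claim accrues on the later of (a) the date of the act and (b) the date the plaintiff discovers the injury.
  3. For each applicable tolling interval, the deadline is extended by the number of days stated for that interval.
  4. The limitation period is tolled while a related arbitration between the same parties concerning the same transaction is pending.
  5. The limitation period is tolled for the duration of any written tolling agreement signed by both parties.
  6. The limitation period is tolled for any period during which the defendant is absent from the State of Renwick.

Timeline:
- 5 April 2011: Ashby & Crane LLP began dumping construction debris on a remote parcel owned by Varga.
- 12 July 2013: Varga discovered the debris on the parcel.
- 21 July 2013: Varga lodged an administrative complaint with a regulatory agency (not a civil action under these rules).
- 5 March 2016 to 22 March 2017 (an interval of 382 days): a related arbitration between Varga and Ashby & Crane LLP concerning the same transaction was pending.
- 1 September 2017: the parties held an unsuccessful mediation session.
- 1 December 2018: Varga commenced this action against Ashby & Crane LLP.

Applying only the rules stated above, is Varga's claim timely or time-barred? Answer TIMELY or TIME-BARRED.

The claim accrued on 12 July 2013 — the later of the 5 April 2011 act and the 12 July 2013 discovery.
Adding the 54 months base period to 12 July 2013 gives a deadline of 12 January 2018, before any tolling.
The pending related arbitration from 5 March 2016 to 22 March 2017 tolled the period for 382 days, extending the deadline to 29 January 2019.
The other events in the timeline have no effect on the limitation period under the stated rules.
Filing on 1 December 2018 beat the 29 January 2019 deadline — the action is timely.

TIMELY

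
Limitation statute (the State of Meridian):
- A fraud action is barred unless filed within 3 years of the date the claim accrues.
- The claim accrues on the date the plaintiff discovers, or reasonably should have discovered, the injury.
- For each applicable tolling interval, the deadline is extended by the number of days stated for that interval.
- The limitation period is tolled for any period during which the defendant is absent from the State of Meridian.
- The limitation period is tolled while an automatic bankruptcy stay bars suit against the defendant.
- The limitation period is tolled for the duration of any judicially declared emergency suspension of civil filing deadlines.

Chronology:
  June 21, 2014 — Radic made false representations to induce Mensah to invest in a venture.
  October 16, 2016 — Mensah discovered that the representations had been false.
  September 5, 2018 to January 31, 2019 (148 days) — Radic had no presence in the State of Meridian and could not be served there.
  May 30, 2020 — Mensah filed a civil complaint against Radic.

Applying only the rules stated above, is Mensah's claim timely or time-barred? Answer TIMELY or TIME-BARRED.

Accrual is tied to discovery, so the period began on October 16, 2016 rather than on June 21, 2014 when the act occurred.
3 years from October 16, 2016 is October 16, 2019.
Because the defendant's absence from the jurisdiction ran from September 5, 2018 to January 31, 2019, the deadline is extended by 148 days to March 12, 2020.
Filing on May 30, 2020 missed the March 12, 2020 deadline — the action is time-barred.

TIME-BARRED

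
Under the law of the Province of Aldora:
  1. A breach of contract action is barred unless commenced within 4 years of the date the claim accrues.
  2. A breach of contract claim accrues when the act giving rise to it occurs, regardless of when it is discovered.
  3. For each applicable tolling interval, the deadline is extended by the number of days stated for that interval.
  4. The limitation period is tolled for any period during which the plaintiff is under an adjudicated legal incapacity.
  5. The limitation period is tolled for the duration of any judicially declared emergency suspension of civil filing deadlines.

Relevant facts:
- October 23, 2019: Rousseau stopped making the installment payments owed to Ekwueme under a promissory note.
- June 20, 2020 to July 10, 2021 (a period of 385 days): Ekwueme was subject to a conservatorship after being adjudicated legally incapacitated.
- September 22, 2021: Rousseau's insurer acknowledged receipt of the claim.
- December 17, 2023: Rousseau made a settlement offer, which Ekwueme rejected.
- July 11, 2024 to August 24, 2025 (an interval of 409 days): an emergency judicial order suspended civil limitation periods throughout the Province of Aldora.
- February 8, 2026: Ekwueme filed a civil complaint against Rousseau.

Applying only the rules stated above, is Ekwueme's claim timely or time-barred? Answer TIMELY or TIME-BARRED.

The claim accrued on October 23, 2019, the date of the act.
4 years from October 23, 2019 is October 23, 2023.
The period was tolled for 385 days by the plaintiff's legal incapacity (June 20, 2020 to July 10, 2021), pushing the deadline to November 11, 2024.
The emergency suspension of filing deadlines from July 11, 2024 to August 24, 2025 tolled the period for 409 days, extending the deadline to December 25, 2025.
The other events in the timeline have no effect on the limitation period under the stated rules.
The February 8, 2026 filing falls after the December 25, 2025 deadline; the claim is time-barred.

TIME-BARRED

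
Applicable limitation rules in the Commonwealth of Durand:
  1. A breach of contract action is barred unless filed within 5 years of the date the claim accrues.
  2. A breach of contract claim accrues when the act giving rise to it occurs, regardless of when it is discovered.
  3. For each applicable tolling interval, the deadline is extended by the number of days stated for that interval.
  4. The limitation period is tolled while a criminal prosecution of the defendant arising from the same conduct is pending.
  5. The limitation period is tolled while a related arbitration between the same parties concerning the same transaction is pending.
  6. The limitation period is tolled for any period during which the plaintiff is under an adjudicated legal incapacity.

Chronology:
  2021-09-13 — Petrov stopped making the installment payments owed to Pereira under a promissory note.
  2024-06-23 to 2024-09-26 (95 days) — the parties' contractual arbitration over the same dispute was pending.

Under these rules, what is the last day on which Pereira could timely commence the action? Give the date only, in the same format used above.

The claim accrued on 2021-09-13, when the wrongful act occurred.
Adding the 5 years base period to 2021-09-13 gives a deadline of 2026-09-13, before any tolling.
The pending related arbitration from 2024-06-23 to 2024-09-26 tolled the period for 95 days, extending the deadline to 2026-12-17.

2026-12-17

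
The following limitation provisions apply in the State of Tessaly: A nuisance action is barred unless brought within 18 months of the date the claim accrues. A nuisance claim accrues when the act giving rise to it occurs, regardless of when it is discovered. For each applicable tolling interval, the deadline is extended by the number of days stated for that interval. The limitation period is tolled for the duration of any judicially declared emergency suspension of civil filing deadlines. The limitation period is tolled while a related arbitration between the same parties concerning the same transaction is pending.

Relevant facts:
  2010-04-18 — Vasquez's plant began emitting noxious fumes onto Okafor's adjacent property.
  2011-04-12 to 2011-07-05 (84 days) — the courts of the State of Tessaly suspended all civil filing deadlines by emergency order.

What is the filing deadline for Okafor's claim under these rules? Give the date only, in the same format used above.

The limitation period began to run on 2010-04-18.
18 months from 2010-04-18 is 2011-10-18.
The emergency suspension of filing deadlines from 2011-04-12 to 2011-07-05 tolled the period for 84 days, extending the deadline to 2012-01-10.

2012-01-10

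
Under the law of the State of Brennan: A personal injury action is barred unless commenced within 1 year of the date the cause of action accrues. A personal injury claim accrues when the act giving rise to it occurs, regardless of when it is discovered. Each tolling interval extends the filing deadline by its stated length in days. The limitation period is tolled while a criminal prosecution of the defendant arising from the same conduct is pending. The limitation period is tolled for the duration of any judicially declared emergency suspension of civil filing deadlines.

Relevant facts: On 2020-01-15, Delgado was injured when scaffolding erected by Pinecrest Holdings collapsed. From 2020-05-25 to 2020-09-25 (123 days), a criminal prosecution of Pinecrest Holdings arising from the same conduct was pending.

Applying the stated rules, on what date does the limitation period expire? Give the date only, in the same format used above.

The limitation period began to run on 2020-01-15.
Adding the 1 year base period to 2020-01-15 gives a deadline of 2021-01-15, before any tolling.
The pending criminal prosecution from 2020-05-25 to 2020-09-25 tolled the period for 123 days, extending the deadline to 2021-05-18.

2021-05-18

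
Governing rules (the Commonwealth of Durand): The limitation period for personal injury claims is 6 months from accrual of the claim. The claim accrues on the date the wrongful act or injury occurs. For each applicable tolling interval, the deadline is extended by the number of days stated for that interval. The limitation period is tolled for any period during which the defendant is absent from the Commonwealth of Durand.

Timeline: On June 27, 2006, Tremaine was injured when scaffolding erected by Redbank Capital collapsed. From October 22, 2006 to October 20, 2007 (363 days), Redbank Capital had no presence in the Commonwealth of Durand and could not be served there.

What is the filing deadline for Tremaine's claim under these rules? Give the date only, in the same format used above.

December 25, 2007

The claim accrued on June 27, 2006, the date of the act.
6 months from June 27, 2006 is December 27, 2006.
The period was tolled for 363 days by the defendant's absence from the jurisdiction (October 22, 2006 to October 20, 2007), pushing the deadline to December 25, 2007.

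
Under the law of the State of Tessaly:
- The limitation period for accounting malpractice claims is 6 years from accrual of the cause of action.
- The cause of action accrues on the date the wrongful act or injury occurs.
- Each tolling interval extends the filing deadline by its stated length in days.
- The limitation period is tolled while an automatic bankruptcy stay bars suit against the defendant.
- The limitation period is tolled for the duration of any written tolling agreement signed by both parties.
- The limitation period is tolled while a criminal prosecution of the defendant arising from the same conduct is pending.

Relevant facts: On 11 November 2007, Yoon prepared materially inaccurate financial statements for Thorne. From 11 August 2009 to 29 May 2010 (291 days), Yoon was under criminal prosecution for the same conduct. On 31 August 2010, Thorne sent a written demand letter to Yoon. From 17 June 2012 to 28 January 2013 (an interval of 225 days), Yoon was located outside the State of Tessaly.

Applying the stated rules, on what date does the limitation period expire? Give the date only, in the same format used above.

The limitation period began to run on 11 November 2007.
Adding the 6 years base period to 11 November 2007 gives a deadline of 11 November 2013, before any tolling.
The pending criminal prosecution from 11 August 2009 to 29 May 2010 tolled the period for 291 days, extending the deadline to 29 August 2014.
The defendant's absence from the jurisdiction from 17 June 2012 to 28 January 2013 does not toll the period, because no stated rule makes the defendant's absence a tolling event.
Nothing else in the chronology tolls or restarts the period.

29 August 2014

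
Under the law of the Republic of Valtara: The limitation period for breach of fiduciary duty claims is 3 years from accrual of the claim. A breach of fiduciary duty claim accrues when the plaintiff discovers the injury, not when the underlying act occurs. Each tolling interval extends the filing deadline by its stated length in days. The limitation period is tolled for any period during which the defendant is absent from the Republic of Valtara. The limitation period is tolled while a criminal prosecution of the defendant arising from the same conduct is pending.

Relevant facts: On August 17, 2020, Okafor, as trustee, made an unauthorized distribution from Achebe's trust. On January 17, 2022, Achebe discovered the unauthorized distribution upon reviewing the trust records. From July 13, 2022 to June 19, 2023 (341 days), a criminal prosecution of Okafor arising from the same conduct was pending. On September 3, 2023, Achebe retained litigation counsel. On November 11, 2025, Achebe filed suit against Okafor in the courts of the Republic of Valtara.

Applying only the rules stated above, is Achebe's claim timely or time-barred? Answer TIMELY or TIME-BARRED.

TIMELY

Accrual is tied to discovery, so the period began on January 17, 2022 rather than on August 17, 2020 when the act occurred.
The untolled deadline — 3 years after January 17, 2022 — is January 17, 2025.
Because the pending criminal prosecution ran from July 13, 2022 to June 19, 2023, the deadline is extended by 341 days to December 24, 2025.
None of the other events listed affects the running of the period under the stated rules.
The November 11, 2025 filing precedes the December 24, 2025 deadline; the claim is timely.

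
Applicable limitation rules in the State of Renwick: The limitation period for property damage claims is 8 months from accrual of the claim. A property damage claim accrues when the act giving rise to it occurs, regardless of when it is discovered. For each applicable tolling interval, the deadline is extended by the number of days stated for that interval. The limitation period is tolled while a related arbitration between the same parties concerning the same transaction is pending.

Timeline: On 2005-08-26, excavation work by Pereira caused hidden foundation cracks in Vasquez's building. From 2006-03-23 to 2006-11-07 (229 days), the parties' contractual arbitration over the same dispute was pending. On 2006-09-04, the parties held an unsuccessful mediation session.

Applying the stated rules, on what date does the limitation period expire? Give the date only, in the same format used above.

The claim accrued on 2005-08-26, when the wrongful act occurred.
The untolled deadline — 8 months after 2005-08-26 — is 2006-04-26.
The pending related arbitration from 2006-03-23 to 2006-11-07 tolled the period for 229 days, extending the deadline to 2006-12-11.
The other events in the timeline have no effect on the limitation period under the stated rules.

2006-12-11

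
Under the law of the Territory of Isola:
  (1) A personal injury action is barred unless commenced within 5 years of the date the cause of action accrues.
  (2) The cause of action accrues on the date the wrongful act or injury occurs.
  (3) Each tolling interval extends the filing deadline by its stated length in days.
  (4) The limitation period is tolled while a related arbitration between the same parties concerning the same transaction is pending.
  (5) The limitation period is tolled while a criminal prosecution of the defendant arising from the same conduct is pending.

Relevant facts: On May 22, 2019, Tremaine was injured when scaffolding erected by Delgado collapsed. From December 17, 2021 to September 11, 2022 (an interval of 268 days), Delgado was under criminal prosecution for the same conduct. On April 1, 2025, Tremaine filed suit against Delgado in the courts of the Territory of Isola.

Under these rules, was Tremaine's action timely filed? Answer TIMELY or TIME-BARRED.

The limitation period began to run on May 22, 2019.
5 years from May 22, 2019 is May 22, 2024.
The period was tolled for 268 days by the pending criminal prosecution (December 17, 2021 to September 11, 2022), pushing the deadline to February 14, 2025.
Filing on April 1, 2025 missed the February 14, 2025 deadline — the action is time-barred.

TIME-BARRED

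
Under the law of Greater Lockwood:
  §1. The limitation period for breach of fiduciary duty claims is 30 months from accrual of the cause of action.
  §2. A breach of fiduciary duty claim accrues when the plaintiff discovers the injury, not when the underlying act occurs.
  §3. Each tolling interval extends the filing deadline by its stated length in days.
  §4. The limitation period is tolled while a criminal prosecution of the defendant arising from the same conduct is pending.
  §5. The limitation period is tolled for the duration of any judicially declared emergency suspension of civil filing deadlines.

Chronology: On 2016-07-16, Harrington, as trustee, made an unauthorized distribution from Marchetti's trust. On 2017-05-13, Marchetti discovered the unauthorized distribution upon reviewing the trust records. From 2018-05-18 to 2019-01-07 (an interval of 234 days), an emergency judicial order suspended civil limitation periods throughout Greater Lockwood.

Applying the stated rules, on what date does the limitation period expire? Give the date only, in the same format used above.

2020-07-04

Accrual is tied to discovery, so the period began on 2017-05-13 rather than on 2016-07-16 when the act occurred.
The untolled deadline — 30 months after 2017-05-13 — is 2019-11-13.
The period was tolled for 234 days by the emergency suspension of filing deadlines (2018-05-18 to 2019-01-07), pushing the deadline to 2020-07-04.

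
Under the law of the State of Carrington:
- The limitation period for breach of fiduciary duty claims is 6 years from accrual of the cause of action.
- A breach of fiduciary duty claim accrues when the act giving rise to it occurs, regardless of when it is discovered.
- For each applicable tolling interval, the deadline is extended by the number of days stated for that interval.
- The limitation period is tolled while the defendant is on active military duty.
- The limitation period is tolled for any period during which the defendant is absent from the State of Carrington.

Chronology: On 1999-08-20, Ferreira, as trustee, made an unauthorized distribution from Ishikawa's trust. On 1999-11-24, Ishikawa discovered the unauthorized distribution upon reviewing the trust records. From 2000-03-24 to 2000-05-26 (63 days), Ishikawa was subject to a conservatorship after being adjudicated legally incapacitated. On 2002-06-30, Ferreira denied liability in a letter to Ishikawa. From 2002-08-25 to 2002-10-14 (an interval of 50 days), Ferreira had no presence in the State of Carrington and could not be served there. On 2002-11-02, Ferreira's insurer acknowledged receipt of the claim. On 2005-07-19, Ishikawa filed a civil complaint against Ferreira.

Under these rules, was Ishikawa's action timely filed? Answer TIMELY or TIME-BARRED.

TIMELY

Because the rule ties accrual to occurrence, the claim accrued on 1999-08-20, not on the 1999-11-24 discovery date.
The untolled deadline — 6 years after 1999-08-20 — is 2005-08-20.
The period was tolled for 50 days by the defendant's absence from the jurisdiction (2002-08-25 to 2002-10-14), pushing the deadline to 2005-10-09.
No stated provision tolls the period for the plaintiff's incapacity, so the interval from 2000-03-24 to 2000-05-26 has no effect on the deadline.
Nothing else in the chronology tolls or restarts the period.
Ishikawa filed on 2005-07-19, before the 2005-10-09 deadline, so the action is timely.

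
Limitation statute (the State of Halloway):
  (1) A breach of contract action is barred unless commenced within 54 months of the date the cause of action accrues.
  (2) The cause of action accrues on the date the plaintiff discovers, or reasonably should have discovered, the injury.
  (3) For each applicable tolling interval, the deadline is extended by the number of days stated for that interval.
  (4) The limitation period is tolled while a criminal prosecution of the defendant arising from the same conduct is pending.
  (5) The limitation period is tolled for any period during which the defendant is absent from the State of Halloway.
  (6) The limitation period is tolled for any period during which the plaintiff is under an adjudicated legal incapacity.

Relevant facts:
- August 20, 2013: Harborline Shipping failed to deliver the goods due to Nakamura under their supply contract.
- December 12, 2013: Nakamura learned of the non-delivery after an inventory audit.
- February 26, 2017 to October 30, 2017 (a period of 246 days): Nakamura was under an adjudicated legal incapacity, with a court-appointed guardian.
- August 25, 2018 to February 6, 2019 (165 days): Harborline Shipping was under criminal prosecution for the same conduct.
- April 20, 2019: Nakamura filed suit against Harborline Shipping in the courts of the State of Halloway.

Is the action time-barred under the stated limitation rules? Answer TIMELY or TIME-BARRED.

TIMELY

The claim did not accrue until Nakamura discovered the injury on December 12, 2013; the August 20, 2013 act date does not start the clock under the stated rule.
54 months from December 12, 2013 is June 12, 2018.
Because the plaintiff's legal incapacity ran from February 26, 2017 to October 30, 2017, the deadline is extended by 246 days to February 13, 2019.
The period was tolled for 165 days by the pending criminal prosecution (August 25, 2018 to February 6, 2019), pushing the deadline to July 28, 2019.
The April 20, 2019 filing precedes the July 28, 2019 deadline; the claim is timely.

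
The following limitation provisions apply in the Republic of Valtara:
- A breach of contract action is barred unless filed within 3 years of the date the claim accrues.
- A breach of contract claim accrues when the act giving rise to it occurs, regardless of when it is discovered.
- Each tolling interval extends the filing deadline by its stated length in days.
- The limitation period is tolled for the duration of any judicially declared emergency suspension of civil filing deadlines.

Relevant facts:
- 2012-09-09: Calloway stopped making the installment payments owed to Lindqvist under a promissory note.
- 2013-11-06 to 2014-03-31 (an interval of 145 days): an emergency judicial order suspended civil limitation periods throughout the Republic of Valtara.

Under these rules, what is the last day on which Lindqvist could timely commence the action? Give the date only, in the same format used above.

2016-02-01

The claim accrued on 2012-09-09, the date of the act.
Adding the 3 years base period to 2012-09-09 gives a deadline of 2015-09-09, before any tolling.
The emergency suspension of filing deadlines from 2013-11-06 to 2014-03-31 tolled the period for 145 days, extending the deadline to 2016-02-01.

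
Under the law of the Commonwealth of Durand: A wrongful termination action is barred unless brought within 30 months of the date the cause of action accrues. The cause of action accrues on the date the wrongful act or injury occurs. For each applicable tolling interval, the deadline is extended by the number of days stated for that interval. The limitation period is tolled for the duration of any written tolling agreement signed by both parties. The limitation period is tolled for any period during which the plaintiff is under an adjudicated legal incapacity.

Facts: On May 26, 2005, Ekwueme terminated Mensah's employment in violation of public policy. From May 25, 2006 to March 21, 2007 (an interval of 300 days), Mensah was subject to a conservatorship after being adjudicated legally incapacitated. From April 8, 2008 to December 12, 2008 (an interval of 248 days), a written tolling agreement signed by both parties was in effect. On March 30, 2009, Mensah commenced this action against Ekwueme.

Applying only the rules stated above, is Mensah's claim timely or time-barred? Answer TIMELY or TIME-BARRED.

TIMELY

The limitation period began to run on May 26, 2005.
Adding the 30 months base period to May 26, 2005 gives a deadline of November 26, 2007, before any tolling.
The period was tolled for 300 days by the plaintiff's legal incapacity (May 25, 2006 to March 21, 2007), pushing the deadline to September 21, 2008.
The period was tolled for 248 days by the written tolling agreement (April 8, 2008 to December 12, 2008), pushing the deadline to May 27, 2009.
Filing on March 30, 2009 beat the May 27, 2009 deadline — the action is timely.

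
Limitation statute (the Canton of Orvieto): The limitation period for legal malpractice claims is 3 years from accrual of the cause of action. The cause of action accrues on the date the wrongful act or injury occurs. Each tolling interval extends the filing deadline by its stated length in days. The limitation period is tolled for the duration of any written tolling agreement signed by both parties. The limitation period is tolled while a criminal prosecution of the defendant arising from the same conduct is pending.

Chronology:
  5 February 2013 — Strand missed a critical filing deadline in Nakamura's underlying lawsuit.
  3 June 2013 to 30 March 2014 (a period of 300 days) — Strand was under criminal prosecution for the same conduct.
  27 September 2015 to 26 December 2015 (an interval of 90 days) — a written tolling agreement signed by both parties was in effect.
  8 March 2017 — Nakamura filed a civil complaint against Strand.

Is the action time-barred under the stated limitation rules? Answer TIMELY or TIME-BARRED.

TIME-BARRED

The limitation period began to run on 5 February 2013.
3 years from 5 February 2013 is 5 February 2016.
Because the pending criminal prosecution ran from 3 June 2013 to 30 March 2014, the deadline is extended by 300 days to 1 December 2016.
The period was tolled for 90 days by the written tolling agreement (27 September 2015 to 26 December 2015), pushing the deadline to 1 March 2017.
Nakamura filed on 8 March 2017, after the 1 March 2017 deadline, so the action is time-barred.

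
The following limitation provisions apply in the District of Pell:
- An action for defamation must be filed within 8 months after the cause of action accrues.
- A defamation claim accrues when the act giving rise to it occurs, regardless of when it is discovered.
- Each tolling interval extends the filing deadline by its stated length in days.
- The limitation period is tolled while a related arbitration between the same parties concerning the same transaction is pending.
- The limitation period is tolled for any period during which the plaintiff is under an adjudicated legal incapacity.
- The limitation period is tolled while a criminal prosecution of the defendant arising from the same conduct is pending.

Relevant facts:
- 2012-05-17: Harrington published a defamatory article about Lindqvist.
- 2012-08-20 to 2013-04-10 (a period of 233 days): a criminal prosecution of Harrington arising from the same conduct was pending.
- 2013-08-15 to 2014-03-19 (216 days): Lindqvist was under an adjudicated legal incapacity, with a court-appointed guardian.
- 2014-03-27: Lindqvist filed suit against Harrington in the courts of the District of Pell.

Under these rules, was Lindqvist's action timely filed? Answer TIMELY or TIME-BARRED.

TIMELY

The cause of action accrued on 2012-05-17, the date of the act.
The untolled deadline — 8 months after 2012-05-17 — is 2013-01-17.
Because the pending criminal prosecution ran from 2012-08-20 to 2013-04-10, the deadline is extended by 233 days to 2013-09-07.
The period was tolled for 216 days by the plaintiff's legal incapacity (2013-08-15 to 2014-03-19), pushing the deadline to 2014-04-11.
Lindqvist filed on 2014-03-27, before the 2014-04-11 deadline, so the action is timely.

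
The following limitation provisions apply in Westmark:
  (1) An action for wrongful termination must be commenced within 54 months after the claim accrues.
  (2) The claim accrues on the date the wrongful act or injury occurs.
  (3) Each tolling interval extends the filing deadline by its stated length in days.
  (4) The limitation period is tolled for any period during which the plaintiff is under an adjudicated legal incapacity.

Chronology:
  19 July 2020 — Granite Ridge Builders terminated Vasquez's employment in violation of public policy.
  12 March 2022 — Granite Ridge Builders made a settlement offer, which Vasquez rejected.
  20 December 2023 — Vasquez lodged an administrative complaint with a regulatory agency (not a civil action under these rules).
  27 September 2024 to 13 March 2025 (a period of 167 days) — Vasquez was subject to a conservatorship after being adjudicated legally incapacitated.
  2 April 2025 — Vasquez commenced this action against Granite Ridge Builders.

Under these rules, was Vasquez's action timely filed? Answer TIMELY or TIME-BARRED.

TIMELY

The claim accrued on 19 July 2020, when the wrongful act occurred.
Adding the 54 months base period to 19 July 2020 gives a deadline of 19 January 2025, before any tolling.
The period was tolled for 167 days by the plaintiff's legal incapacity (27 September 2024 to 13 March 2025), pushing the deadline to 5 July 2025.
None of the other events listed affects the running of the period under the stated rules.
Filing on 2 April 2025 beat the 5 July 2025 deadline — the action is timely.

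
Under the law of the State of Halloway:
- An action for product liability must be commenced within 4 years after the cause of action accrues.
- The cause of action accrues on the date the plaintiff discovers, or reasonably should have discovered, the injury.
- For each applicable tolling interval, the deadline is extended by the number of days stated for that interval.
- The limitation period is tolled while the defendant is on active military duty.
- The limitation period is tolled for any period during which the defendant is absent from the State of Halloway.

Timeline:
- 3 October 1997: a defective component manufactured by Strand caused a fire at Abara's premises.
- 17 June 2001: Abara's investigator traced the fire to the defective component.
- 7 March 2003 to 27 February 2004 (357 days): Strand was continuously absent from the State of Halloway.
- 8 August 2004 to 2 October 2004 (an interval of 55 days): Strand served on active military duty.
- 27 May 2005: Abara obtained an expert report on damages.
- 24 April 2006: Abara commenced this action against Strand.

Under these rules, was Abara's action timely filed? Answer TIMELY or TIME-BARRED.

Accrual is tied to discovery, so the period began on 17 June 2001 rather than on 3 October 1997 when the act occurred.
The untolled deadline — 4 years after 17 June 2001 — is 17 June 2005.
The period was tolled for 357 days by the defendant's absence from the jurisdiction (7 March 2003 to 27 February 2004), pushing the deadline to 9 June 2006.
The defendant's active military service from 8 August 2004 to 2 October 2004 tolled the period for 55 days, extending the deadline to 3 August 2006.
The other events in the timeline have no effect on the limitation period under the stated rules.
The 24 April 2006 filing precedes the 3 August 2006 deadline; the claim is timely.

TIMELY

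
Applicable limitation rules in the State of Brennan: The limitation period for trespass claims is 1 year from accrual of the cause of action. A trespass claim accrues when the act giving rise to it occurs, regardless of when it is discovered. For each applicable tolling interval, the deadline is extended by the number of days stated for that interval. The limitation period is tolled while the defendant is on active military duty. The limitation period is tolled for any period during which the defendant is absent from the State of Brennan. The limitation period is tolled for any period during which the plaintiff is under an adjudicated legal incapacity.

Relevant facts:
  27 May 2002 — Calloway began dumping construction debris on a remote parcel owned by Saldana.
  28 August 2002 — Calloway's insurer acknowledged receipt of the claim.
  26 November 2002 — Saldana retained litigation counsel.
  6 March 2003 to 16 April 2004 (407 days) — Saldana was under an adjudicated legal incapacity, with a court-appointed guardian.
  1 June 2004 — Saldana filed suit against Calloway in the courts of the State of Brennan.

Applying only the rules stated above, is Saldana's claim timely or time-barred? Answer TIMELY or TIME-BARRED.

The limitation period began to run on 27 May 2002.
Adding the 1 year base period to 27 May 2002 gives a deadline of 27 May 2003, before any tolling.
The period was tolled for 407 days by the plaintiff's legal incapacity (6 March 2003 to 16 April 2004), pushing the deadline to 7 July 2004.
The other events in the timeline have no effect on the limitation period under the stated rules.
The 1 June 2004 filing precedes the 7 July 2004 deadline; the claim is timely.

TIMELY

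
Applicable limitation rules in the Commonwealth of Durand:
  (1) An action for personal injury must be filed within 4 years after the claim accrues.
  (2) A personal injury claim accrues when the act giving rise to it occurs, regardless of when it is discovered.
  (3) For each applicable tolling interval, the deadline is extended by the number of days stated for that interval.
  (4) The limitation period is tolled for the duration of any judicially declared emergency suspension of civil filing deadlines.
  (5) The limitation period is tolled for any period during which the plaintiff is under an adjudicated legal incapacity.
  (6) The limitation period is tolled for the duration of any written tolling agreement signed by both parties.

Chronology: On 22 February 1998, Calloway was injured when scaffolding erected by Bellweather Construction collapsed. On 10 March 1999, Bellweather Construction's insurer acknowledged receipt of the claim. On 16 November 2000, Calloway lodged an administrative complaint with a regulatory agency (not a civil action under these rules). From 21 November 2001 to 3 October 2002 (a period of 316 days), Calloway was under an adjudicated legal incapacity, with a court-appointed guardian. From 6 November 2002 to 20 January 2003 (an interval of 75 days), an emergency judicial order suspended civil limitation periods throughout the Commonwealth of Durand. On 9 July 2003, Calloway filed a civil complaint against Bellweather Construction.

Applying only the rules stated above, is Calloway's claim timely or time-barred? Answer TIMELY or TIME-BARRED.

TIME-BARRED

The claim accrued on 22 February 1998, the date of the act.
4 years from 22 February 1998 is 22 February 2002.
The period was tolled for 316 days by the plaintiff's legal incapacity (21 November 2001 to 3 October 2002), pushing the deadline to 4 January 2003.
Because the emergency suspension of filing deadlines ran from 6 November 2002 to 20 January 2003, the deadline is extended by 75 days to 20 March 2003.
Nothing else in the chronology tolls or restarts the period.
Filing on 9 July 2003 missed the 20 March 2003 deadline — the action is time-barred.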